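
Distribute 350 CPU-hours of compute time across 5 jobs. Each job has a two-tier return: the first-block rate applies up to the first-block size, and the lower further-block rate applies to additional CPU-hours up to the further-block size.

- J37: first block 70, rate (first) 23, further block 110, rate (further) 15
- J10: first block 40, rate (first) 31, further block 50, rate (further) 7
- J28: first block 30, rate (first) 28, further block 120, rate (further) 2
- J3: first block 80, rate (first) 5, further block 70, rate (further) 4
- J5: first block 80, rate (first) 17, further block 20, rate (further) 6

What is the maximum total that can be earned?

Treat each block as its own option and order by rate: J10/first 31 > J28/first 28 > J37/first 23 > J5/first 17 > J37/second 15 > J10/second 7 > J5/second 6 > J3/first 5 > J3/second 4 > J28/second 2.
J10/first (31): +40 ; 310 left.
J28/first (28): +30 ; 280 left.
Fill J37 first block (70 at 23) ; 210 left.
Fill J5 first block (80 at 17) ; 130 left.
J37 second at 15: fill all 110 ; 20 left.
20 remain; put them into J10 second at 7.
Total = 31×40 + 28×30 + 23×70 + 17×80 + 15×110 + 7×20 = 6840.

6840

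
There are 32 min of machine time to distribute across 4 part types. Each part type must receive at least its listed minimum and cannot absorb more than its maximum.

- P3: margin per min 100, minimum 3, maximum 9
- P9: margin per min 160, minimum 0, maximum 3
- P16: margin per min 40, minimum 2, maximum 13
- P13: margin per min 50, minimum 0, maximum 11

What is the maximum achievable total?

2290

Meeting every minimum uses 3+0+2+0 = 5 min, leaving 27.
Rank by margin per min: P9 160 > P3 100 > P13 50 > P16 40.
P9: +3 to 3 (cap) → 24 left.
Give P3 6 more to hit its cap of 9 → 18 left.
P13: +11 to 11 (cap) → 7 left.
P16: +7 (room for 11) → 9. Pool exhausted.
Total = 100×9 + 160×3 + 40×9 + 50×11 = 2290.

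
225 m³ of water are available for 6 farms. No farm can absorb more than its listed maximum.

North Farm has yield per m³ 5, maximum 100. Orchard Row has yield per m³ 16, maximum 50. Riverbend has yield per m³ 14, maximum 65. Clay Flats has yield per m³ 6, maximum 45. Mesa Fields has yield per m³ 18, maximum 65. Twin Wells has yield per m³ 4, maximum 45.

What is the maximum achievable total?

3150

Highest yield per m³ first: Mesa Fields 18 > Orchard Row 16 > Riverbend 14 > Clay Flats 6 > North Farm 5 > Twin Wells 4.
Mesa Fields takes 65 to reach its cap of 65 ; 160 left.
Orchard Row takes 50 to reach its cap of 50 ; 110 left.
Riverbend: +65 to 65 (cap) ; 45 left.
Clay Flats takes 45 to reach its cap of 45 ; 0 left.
Total = 16×50 + 14×65 + 6×45 + 18×65 = 3150.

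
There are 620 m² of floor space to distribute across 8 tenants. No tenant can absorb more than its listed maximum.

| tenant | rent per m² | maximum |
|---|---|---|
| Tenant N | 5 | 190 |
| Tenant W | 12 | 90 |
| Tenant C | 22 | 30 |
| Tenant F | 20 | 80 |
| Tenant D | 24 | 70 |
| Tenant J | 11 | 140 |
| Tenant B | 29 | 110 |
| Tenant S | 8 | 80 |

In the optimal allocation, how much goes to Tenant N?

Rank by rent per m²: Tenant B 29 > Tenant D 24 > Tenant C 22 > Tenant F 20 > Tenant W 12 > Tenant J 11 > Tenant S 8 > Tenant N 5.
Tenant B takes 110 to reach its cap of 110 → 510 left.
Tenant D: +70 to 70 (cap) → 440 left.
Tenant C: +30 to 30 (cap) → 410 left.
Give Tenant F 80 to hit its cap of 80 → 330 left.
Tenant W takes 90 to reach its cap of 90 → 240 left.
Tenant J takes 140 to reach its cap of 140 → 100 left.
Tenant S: +80 to 80 (cap) → 20 left.
Tenant N: +20 (room for 190) → 20. Pool exhausted.

20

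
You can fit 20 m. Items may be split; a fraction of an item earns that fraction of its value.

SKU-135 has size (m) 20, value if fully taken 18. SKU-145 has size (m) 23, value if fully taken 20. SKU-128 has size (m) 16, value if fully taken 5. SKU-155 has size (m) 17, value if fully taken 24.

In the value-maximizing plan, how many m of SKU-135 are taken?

Rank by value-to-size ratio: SKU-155 24/17≈1.41, SKU-135 18/20≈0.9, SKU-145 20/23≈0.87, SKU-128 5/16≈0.312.
All 17 m of SKU-155 fit (value 24) ; 3 remain.
Fill the last 3 m with part of SKU-135: 3/20 of it earns 2.7.

3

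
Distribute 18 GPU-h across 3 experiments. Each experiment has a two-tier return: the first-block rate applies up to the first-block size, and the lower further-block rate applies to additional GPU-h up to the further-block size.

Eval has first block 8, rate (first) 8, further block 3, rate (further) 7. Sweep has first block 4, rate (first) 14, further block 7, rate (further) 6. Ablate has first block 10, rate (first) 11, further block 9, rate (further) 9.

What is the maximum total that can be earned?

202

Rank every tier by rate: Sweep/first 14 > Ablate/first 11 > Ablate/second 9 > Eval/first 8 > Eval/second 7 > Sweep/second 6.
Sweep/first (14): +4 ; 14 left.
Ablate first at 11: fill all 10 ; 4 left.
Ablate second at 9: only 4 left, fill 4.
Total = 14×4 + 11×10 + 9×4 = 202.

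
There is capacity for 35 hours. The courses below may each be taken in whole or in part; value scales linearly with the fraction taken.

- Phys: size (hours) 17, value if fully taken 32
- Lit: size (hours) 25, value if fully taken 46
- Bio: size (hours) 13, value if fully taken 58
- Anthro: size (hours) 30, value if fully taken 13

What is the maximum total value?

Rank by value-to-size ratio: Bio 58/13≈4.46, Phys 32/17≈1.88, Lit 46/25≈1.84, Anthro 13/30≈0.433.
Take all of Bio (13 hours, value 58) → 22 hours left.
Take all of Phys (17 hours, value 32) → 5 hours left.
5 hours left: a 5/25 share of Lit gives 46×5/25 = 9.2.
Total value = 99.2.

99.2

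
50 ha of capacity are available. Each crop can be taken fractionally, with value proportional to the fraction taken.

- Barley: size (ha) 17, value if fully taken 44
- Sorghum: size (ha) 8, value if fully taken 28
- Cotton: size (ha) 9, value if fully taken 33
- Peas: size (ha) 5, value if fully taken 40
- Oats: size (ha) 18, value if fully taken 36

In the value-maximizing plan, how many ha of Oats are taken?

Rank by value-to-size ratio: Peas 40/5≈8, Cotton 33/9≈3.67, Sorghum 28/8≈3.5, Barley 44/17≈2.59, Oats 36/18≈2.
All 5 ha of Peas fit (value 40) ; 45 remain.
All 9 ha of Cotton fit (value 33) ; 36 remain.
Take all of Sorghum (8 ha, value 28) ; 28 ha left.
Barley: take in full, 17 ha for value 44 ; 11 left.
Only 11 ha remain; take 11/18 of Oats for value 36×11/18 = 22.

11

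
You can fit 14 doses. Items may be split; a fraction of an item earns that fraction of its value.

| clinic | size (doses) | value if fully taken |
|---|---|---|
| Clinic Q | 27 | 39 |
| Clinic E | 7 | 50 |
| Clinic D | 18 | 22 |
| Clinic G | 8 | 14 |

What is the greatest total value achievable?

Sort by value density: Clinic E 50/7≈7.14, Clinic G 14/8≈1.75, Clinic Q 39/27≈1.44, Clinic D 22/18≈1.22.
All 7 doses of Clinic E fit (value 50) → 7 remain.
7 doses left: a 7/8 share of Clinic G gives 14×7/8 = 12.25.
Total value = 62.25.

62.25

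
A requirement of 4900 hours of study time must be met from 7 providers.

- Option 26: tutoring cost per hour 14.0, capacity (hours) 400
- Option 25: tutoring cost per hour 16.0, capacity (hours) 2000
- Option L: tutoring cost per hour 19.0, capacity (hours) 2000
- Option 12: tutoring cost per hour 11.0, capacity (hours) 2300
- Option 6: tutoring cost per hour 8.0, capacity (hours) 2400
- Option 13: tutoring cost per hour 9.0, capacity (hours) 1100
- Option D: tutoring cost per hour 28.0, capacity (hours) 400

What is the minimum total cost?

44500

Cheapest first:
Option 6 at 8.0: take all 2400 hours → 2500 still needed.
Option 13 (9.0): use full 1100 → 1400 hours to go.
Option 12 at 11.0: take 1400 of its 2300 → requirement met.
Option 26, Option 25, Option L, Option D: unused.
Cost = 2400×8.0 + 1100×9.0 + 1400×11.0 = 44500.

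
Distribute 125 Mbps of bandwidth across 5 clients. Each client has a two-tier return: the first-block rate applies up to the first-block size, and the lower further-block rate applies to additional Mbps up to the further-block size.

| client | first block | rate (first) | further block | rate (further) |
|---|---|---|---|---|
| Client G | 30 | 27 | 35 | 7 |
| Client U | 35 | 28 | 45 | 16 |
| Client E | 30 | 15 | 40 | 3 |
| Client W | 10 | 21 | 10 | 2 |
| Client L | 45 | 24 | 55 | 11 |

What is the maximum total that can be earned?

Order all 10 blocks by rate: Client U/T1 28 > Client G/T1 27 > Client L/T1 24 > Client W/T1 21 > Client U/T2 16 > Client E/T1 15 > Client L/T2 11 > Client G/T2 7 > Client E/T2 3 > Client W/T2 2.
Client U/T1 (28): +35 ; 90 left.
Client G/T1 (27): +30 ; 60 left.
Client L T1 at 24: fill all 45 ; 15 left.
Client W T1 at 21: fill all 10 ; 5 left.
Client U T2 at 16: only 5 left, fill 5.
Total = 28×35 + 27×30 + 24×45 + 21×10 + 16×5 = 3160.

3160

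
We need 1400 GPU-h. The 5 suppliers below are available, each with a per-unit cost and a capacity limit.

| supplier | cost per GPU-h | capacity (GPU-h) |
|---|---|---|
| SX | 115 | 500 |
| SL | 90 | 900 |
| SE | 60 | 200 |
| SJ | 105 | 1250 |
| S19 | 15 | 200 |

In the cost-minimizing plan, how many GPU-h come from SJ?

100

Fill from the cheapest supplier first.
Take 200 from S19 at 15 ; need 1200 more.
Take 200 from SE at 60 ; need 1000 more.
Take 900 from SL at 90 ; need 100 more.
Take 100 from SJ at 105 to finish.
SX: unused.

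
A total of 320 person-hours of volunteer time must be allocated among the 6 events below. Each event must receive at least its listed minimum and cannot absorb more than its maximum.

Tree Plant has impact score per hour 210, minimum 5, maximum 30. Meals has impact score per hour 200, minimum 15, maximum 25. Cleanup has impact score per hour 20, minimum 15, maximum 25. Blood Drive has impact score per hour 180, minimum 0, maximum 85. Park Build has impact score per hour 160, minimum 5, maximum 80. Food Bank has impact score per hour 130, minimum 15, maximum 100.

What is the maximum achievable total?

Meeting every minimum uses 5+15+15+0+5+15 = 55 person-hours, leaving 265.
Order the events by impact score per hour: Tree Plant 210 > Meals 200 > Blood Drive 180 > Park Build 160 > Food Bank 130 > Cleanup 20.
Tree Plant takes 25 more to reach its cap of 30 → 240 left.
Meals takes 10 more to reach its cap of 25 → 230 left.
Blood Drive takes 85 more to reach its cap of 85 → 145 left.
Give Park Build 75 more to hit its cap of 80 → 70 left.
Food Bank has room for 85 more but only 70 remain, so it gets 85.
Total = 210×30 + 200×25 + 20×15 + 180×85 + 160×80 + 130×85 = 50750.

50750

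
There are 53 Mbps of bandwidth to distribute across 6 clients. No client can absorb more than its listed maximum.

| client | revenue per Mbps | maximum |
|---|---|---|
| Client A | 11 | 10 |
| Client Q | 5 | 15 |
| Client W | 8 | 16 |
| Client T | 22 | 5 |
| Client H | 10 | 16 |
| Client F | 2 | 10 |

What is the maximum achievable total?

Order the clients by revenue per Mbps: Client T 22 > Client A 11 > Client H 10 > Client W 8 > Client Q 5 > Client F 2.
Client T: +5 to 5 (cap) → 48 left.
Client A: +10 to 10 (cap) → 38 left.
Client H takes 16 to reach its cap of 16 → 22 left.
Give Client W 16 to hit its cap of 16 → 6 left.
Only 6 left; Client Q takes them to reach 6.
Total = 11×10 + 5×6 + 8×16 + 22×5 + 10×16 = 538.

538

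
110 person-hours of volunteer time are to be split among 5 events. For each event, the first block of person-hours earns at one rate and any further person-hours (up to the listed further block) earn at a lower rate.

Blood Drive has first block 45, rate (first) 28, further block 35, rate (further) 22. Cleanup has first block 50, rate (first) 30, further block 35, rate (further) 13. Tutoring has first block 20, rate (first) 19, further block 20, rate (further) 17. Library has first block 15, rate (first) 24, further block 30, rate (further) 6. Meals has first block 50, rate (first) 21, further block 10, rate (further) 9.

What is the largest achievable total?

3120

Treat each block as its own option and order by rate: Cleanup/first 30 > Blood Drive/first 28 > Library/first 24 > Blood Drive/second 22 > Meals/first 21 > Tutoring/first 19 > Tutoring/second 17 > Cleanup/second 13 > Meals/second 9 > Library/second 6.
Fill Cleanup first block (50 at 30) ; 60 left.
Blood Drive first at 28: fill all 45 ; 15 left.
Fill Library first block (15 at 24) ; 0 left.
Total = 30×50 + 28×45 + 24×15 = 3120.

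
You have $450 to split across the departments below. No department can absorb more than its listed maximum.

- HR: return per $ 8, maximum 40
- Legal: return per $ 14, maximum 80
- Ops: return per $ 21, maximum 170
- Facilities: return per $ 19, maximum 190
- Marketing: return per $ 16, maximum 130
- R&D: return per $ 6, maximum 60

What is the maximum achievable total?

8620

Highest return per $ first: Ops 21 > Facilities 19 > Marketing 16 > Legal 14 > HR 8 > R&D 6.
Ops: +170 to 170 (cap) → 280 left.
Facilities: +190 to 190 (cap) → 90 left.
Only 90 left; Marketing takes them to reach 90.
Total = 21×170 + 19×190 + 16×90 = 8620.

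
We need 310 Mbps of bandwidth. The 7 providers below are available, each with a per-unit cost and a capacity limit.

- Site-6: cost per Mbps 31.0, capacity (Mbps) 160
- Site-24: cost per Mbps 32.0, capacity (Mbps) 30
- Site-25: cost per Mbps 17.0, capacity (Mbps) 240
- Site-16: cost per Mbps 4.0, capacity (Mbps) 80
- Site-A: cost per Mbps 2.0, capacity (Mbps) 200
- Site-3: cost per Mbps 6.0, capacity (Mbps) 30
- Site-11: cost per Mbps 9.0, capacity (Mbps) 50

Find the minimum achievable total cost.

Cheapest first:
Take 200 from Site-A at 2.0 → need 110 more.
Site-16 (4.0): use full 80 → 30 Mbps to go.
Take 30 from Site-3 at 6.0 → need 0 more.
Site-11, Site-25, Site-6, Site-24: unused.
Cost = 200×2.0 + 80×4.0 + 30×6.0 = 900.

900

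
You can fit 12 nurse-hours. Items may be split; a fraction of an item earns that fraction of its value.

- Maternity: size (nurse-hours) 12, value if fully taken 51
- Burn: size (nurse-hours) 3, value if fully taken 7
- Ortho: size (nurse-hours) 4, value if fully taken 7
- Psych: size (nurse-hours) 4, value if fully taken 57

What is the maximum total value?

Sort by value density: Psych 57/4≈14.2, Maternity 51/12≈4.25, Burn 7/3≈2.33, Ortho 7/4≈1.75.
Psych: take in full, 4 nurse-hours for value 57 — 8 left.
Fill the last 8 nurse-hours with part of Maternity: 8/12 of it earns 34.
Total value = 91.

91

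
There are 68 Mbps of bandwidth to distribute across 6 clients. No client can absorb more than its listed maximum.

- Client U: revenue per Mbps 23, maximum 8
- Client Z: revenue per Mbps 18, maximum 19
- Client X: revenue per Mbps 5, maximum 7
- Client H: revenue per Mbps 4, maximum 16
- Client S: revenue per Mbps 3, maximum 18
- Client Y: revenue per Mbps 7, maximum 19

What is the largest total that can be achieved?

754

Rank by revenue per Mbps: Client U 23 > Client Z 18 > Client Y 7 > Client X 5 > Client H 4 > Client S 3.
Client U takes 8 to reach its cap of 8 → 60 left.
Client Z: +19 to 19 (cap) → 41 left.
Client Y takes 19 to reach its cap of 19 → 22 left.
Give Client X 7 to hit its cap of 7 → 15 left.
Only 15 left; Client H takes them to reach 15.
Total = 23×8 + 18×19 + 5×7 + 4×15 + 7×19 = 754.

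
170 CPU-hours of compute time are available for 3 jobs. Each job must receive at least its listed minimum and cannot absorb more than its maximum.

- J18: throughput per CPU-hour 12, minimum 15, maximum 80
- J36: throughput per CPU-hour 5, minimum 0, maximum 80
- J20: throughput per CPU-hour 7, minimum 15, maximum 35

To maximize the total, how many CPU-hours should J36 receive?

Meeting every minimum uses 15+0+15 = 30 CPU-hours, leaving 140.
Order the jobs by throughput per CPU-hour: J18 12 > J20 7 > J36 5.
J18 takes 65 more to reach its cap of 80 → 75 left.
J20 takes 20 more to reach its cap of 35 → 55 left.
J36: +55 (room for 80) → 55. Pool exhausted.

55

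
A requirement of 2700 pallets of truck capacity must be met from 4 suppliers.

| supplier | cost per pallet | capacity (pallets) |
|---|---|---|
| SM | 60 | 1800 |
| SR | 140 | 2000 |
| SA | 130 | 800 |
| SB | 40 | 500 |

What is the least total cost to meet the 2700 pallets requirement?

Use suppliers in increasing cost order.
SB (40): use full 500 → 2200 pallets to go.
SM at 60: take all 1800 pallets → 400 still needed.
SA (130): take the remaining 400 → done.
SR: unused.
Cost = 500×40 + 1800×60 + 400×130 = 180000.

180000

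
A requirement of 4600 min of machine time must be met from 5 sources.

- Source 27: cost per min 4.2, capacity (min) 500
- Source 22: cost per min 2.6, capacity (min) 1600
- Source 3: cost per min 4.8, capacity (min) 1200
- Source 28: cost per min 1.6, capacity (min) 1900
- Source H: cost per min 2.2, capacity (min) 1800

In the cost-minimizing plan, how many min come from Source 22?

900

Use sources in increasing cost order.
Source 28 (1.6): use full 1900 → 2700 min to go.
Take 1800 from Source H at 2.2 → need 900 more.
Source 22 (2.6): take the remaining 900 → done.
Source 27, Source 3: unused.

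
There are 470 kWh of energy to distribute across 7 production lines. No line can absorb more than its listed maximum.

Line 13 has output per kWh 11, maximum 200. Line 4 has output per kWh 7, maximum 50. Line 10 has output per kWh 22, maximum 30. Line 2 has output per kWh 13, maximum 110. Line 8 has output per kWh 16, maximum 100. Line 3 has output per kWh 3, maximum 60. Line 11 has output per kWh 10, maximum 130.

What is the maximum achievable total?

6190

Highest output per kWh first: Line 10 22 > Line 8 16 > Line 2 13 > Line 13 11 > Line 11 10 > Line 4 7 > Line 3 3.
Line 10: +30 to 30 (cap) ; 440 left.
Give Line 8 100 to hit its cap of 100 ; 340 left.
Line 2: +110 to 110 (cap) ; 230 left.
Give Line 13 200 to hit its cap of 200 ; 30 left.
Line 11: +30 (room for 130) → 30. Pool exhausted.
Total = 11×200 + 22×30 + 13×110 + 16×100 + 10×30 = 6190.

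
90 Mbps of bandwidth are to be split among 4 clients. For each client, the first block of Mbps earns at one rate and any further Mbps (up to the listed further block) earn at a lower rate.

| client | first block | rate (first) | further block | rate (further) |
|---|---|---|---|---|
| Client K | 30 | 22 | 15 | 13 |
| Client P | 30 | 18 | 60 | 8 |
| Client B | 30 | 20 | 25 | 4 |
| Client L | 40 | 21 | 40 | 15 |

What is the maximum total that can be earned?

1900

Rank every tier by rate: Client K/tier1 22 > Client L/tier1 21 > Client B/tier1 20 > Client P/tier1 18 > Client L/tier2 15 > Client K/tier2 13 > Client P/tier2 8 > Client B/tier2 4.
Client K tier1 at 22: fill all 30 → 60 left.
Fill Client L tier1 block (40 at 21) → 20 left.
Client B tier1 at 20: only 20 left, fill 20.
Total = 22×30 + 21×40 + 20×20 = 1900.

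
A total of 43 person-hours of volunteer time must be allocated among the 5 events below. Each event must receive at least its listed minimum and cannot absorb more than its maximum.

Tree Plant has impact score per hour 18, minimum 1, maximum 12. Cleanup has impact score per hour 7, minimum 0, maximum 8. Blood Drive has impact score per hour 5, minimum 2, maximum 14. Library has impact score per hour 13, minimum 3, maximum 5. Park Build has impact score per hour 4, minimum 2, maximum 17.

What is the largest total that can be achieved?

423

Meeting every minimum uses 1+0+2+3+2 = 8 person-hours, leaving 35.
Order the events by impact score per hour: Tree Plant 18 > Library 13 > Cleanup 7 > Blood Drive 5 > Park Build 4.
Tree Plant takes 11 more to reach its cap of 12 → 24 left.
Give Library 2 more to hit its cap of 5 → 22 left.
Give Cleanup 8 more to hit its cap of 8 → 14 left.
Blood Drive: +12 to 14 (cap) → 2 left.
Park Build: +2 (room for 15) → 4. Pool exhausted.
Total = 18×12 + 7×8 + 5×14 + 13×5 + 4×4 = 423.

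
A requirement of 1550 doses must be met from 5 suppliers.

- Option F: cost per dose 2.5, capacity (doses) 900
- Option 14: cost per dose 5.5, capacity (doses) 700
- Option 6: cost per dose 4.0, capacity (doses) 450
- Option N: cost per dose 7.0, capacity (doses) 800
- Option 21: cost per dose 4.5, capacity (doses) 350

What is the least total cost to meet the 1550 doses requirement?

Cheapest first:
Option F (2.5): use full 900 — 650 doses to go.
Take 450 from Option 6 at 4.0 — need 200 more.
Option 21 at 4.5: take 200 of its 350 — requirement met.
Option 14, Option N: unused.
Cost = 900×2.5 + 450×4.0 + 200×4.5 = 4950.

4950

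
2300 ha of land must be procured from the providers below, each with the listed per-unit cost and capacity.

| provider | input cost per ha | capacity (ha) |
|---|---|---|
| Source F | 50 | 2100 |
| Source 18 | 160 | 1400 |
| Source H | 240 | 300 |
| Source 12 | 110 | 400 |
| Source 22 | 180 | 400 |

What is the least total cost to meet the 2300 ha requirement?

127000

Fill from the cheapest provider first.
Source F at 50: take all 2100 ha → 200 still needed.
Take 200 from Source 12 at 110 to finish.
Source 18, Source 22, Source H: unused.
Cost = 2100×50 + 200×110 = 127000.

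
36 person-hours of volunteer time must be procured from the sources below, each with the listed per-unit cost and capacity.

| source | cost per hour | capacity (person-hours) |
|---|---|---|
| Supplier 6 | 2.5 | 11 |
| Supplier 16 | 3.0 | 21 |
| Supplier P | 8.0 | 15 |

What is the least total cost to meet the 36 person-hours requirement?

122.5

Cheapest first:
Supplier 6 at 2.5: take all 11 person-hours ; 25 still needed.
Supplier 16 at 3.0: take all 21 person-hours ; 4 still needed.
Supplier P (8.0): take the remaining 4 ; done.
Cost = 11×2.5 + 21×3.0 + 4×8.0 = 122.5.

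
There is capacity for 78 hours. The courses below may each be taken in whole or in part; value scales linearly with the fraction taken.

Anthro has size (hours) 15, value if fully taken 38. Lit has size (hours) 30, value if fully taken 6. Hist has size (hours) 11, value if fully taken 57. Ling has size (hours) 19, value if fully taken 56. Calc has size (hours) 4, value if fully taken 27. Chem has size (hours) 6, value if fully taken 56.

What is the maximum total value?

238.6

Sort by value density: Chem 56/6≈9.33, Calc 27/4≈6.75, Hist 57/11≈5.18, Ling 56/19≈2.95, Anthro 38/15≈2.53, Lit 6/30≈0.2.
Take all of Chem (6 hours, value 56) → 72 hours left.
Calc: take in full, 4 hours for value 27 → 68 left.
All 11 hours of Hist fit (value 57) → 57 remain.
All 19 hours of Ling fit (value 56) → 38 remain.
Anthro: take in full, 15 hours for value 38 → 23 left.
Fill the last 23 hours with part of Lit: 23/30 of it earns 4.6.
Total value = 238.6.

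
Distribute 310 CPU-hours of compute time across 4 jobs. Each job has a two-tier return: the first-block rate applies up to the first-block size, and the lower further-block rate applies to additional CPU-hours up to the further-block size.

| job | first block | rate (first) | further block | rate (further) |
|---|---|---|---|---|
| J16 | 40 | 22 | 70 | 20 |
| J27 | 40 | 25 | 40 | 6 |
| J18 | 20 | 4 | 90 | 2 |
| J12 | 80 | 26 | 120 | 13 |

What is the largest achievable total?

Order all 8 blocks by rate: J12/tier1 26 > J27/tier1 25 > J16/tier1 22 > J16/tier2 20 > J12/tier2 13 > J27/tier2 6 > J18/tier1 4 > J18/tier2 2.
J12/tier1 (26): +80 — 230 left.
Fill J27 tier1 block (40 at 25) — 190 left.
Fill J16 tier1 block (40 at 22) — 150 left.
Fill J16 tier2 block (70 at 20) — 80 left.
J12/tier2: +80 of 120 at 13; pool empty.
Total = 26×80 + 25×40 + 22×40 + 20×70 + 13×80 = 6400.

6400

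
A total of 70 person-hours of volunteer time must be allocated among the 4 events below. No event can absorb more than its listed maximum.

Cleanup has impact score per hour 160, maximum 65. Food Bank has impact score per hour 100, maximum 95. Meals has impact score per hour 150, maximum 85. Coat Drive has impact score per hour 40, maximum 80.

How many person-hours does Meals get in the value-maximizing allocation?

Highest impact score per hour first: Cleanup 160 > Meals 150 > Food Bank 100 > Coat Drive 40.
Give Cleanup 65 to hit its cap of 65 → 5 left.
Meals has room for 85 but only 5 remain, so it gets 5.

5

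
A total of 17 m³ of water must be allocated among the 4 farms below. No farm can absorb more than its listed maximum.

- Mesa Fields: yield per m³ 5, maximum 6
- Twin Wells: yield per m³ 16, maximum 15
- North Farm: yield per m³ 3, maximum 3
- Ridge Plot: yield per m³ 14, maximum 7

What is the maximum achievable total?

Highest yield per m³ first: Twin Wells 16 > Ridge Plot 14 > Mesa Fields 5 > North Farm 3.
Twin Wells takes 15 to reach its cap of 15 ; 2 left.
Only 2 left; Ridge Plot takes them to reach 2.
Total = 16×15 + 14×2 = 268.

268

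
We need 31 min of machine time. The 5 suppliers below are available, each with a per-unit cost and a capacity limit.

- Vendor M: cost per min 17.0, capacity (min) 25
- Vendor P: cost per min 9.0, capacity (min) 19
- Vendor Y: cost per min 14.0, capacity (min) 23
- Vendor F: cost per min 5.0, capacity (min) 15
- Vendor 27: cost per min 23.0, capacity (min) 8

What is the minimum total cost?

219

Cheapest first:
Vendor F at 5.0: take all 15 min → 16 still needed.
Vendor P (9.0): take the remaining 16 → done.
Vendor Y, Vendor M, Vendor 27: unused.
Cost = 15×5.0 + 16×9.0 = 219.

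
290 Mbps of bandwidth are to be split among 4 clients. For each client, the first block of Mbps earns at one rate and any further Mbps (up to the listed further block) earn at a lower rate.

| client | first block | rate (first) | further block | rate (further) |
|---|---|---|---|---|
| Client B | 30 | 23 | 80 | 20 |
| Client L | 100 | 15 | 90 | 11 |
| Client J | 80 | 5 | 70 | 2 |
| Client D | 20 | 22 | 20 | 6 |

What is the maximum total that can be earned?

Treat each block as its own option and order by rate: Client B/T1 23 > Client D/T1 22 > Client B/T2 20 > Client L/T1 15 > Client L/T2 11 > Client D/T2 6 > Client J/T1 5 > Client J/T2 2.
Client B T1 at 23: fill all 30 → 260 left.
Fill Client D T1 block (20 at 22) → 240 left.
Fill Client B T2 block (80 at 20) → 160 left.
Client L/T1 (15): +100 → 60 left.
Client L/T2: +60 of 90 at 11; pool empty.
Total = 23×30 + 22×20 + 20×80 + 15×100 + 11×60 = 4890.

4890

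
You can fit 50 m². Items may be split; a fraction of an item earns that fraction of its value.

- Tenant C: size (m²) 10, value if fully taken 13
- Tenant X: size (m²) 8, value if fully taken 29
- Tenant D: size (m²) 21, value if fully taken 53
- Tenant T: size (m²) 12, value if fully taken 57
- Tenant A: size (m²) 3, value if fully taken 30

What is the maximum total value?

Sort by value density: Tenant A 30/3≈10, Tenant T 57/12≈4.75, Tenant X 29/8≈3.62, Tenant D 53/21≈2.52, Tenant C 13/10≈1.3.
All 3 m² of Tenant A fit (value 30) → 47 remain.
Take all of Tenant T (12 m², value 57) → 35 m² left.
Tenant X: take in full, 8 m² for value 29 → 27 left.
All 21 m² of Tenant D fit (value 53) → 6 remain.
Only 6 m² remain; take 6/10 of Tenant C for value 13×6/10 = 7.8.
Total value = 176.8.

176.8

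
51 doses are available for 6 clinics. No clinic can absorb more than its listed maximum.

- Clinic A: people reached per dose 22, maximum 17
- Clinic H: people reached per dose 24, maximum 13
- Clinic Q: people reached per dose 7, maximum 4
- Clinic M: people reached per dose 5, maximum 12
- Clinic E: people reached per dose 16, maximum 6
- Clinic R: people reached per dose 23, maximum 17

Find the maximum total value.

Order the clinics by people reached per dose: Clinic H 24 > Clinic R 23 > Clinic A 22 > Clinic E 16 > Clinic Q 7 > Clinic M 5.
Clinic H takes 13 to reach its cap of 13 — 38 left.
Give Clinic R 17 to hit its cap of 17 — 21 left.
Give Clinic A 17 to hit its cap of 17 — 4 left.
Clinic E: +4 (room for 6) → 4. Pool exhausted.
Total = 22×17 + 24×13 + 16×4 + 23×17 = 1141.

1141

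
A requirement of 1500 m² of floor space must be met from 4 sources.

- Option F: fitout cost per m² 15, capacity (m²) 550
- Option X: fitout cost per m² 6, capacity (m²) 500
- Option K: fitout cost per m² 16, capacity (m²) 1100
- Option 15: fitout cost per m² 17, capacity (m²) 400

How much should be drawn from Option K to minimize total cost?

Fill from the cheapest source first.
Option X at 6: take all 500 m² → 1000 still needed.
Take 550 from Option F at 15 → need 450 more.
Take 450 from Option K at 16 to finish.
Option 15: unused.

450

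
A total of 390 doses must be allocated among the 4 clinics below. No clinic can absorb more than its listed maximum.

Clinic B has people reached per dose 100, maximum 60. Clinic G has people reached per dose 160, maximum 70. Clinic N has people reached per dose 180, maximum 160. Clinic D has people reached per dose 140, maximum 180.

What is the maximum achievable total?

62400

Order the clinics by people reached per dose: Clinic N 180 > Clinic G 160 > Clinic D 140 > Clinic B 100.
Give Clinic N 160 to hit its cap of 160 — 230 left.
Give Clinic G 70 to hit its cap of 70 — 160 left.
Clinic D has room for 180 but only 160 remain, so it gets 160.
Total = 160×70 + 180×160 + 140×160 = 62400.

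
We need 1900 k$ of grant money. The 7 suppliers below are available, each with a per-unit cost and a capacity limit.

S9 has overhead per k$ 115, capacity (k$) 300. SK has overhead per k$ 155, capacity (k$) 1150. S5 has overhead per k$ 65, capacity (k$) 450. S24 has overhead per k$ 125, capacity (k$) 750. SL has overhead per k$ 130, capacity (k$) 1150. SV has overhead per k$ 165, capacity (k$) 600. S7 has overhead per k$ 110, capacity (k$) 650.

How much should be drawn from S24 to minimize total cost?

500

Use suppliers in increasing cost order.
Take 450 from S5 at 65 — need 1450 more.
S7 (110): use full 650 — 800 k$ to go.
S9 at 115: take all 300 k$ — 500 still needed.
S24 at 125: take 500 of its 750 — requirement met.
SL, SK, SV: unused.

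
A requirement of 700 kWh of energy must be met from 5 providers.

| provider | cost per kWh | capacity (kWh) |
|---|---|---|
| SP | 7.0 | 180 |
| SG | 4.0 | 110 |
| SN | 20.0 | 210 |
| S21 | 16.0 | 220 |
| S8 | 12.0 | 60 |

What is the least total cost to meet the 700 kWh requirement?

8540

Use providers in increasing cost order.
Take 110 from SG at 4.0 — need 590 more.
SP at 7.0: take all 180 kWh — 410 still needed.
S8 (12.0): use full 60 — 350 kWh to go.
S21 at 16.0: take all 220 kWh — 130 still needed.
SN (20.0): take the remaining 130 — done.
Cost = 110×4.0 + 180×7.0 + 60×12.0 + 220×16.0 + 130×20.0 = 8540.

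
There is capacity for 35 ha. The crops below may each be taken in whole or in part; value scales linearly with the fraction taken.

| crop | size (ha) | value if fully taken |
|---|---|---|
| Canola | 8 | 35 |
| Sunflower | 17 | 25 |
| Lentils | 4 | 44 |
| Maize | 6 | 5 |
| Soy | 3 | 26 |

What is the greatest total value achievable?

132.5

Rank by value-to-size ratio: Lentils 44/4≈11, Soy 26/3≈8.67, Canola 35/8≈4.38, Sunflower 25/17≈1.47, Maize 5/6≈0.833.
All 4 ha of Lentils fit (value 44) → 31 remain.
Take all of Soy (3 ha, value 26) → 28 ha left.
Take all of Canola (8 ha, value 35) → 20 ha left.
Sunflower: take in full, 17 ha for value 25 → 3 left.
Only 3 ha remain; take 3/6 of Maize for value 5×3/6 = 2.5.
Total value = 132.5.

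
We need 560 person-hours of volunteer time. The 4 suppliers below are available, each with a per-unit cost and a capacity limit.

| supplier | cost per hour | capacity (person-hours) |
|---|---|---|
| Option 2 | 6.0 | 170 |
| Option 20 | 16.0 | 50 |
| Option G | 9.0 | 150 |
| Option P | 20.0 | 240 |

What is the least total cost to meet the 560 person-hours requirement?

Cheapest first:
Take 170 from Option 2 at 6.0 → need 390 more.
Take 150 from Option G at 9.0 → need 240 more.
Option 20 (16.0): use full 50 → 190 person-hours to go.
Option P at 20.0: take 190 of its 240 → requirement met.
Cost = 170×6.0 + 150×9.0 + 50×16.0 + 190×20.0 = 6970.

6970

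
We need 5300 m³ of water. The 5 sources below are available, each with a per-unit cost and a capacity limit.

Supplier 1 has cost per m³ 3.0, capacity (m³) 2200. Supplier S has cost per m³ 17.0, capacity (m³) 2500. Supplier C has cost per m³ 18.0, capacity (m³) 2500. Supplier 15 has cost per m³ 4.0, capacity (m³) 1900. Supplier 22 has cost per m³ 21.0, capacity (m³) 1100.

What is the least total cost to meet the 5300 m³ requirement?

Use sources in increasing cost order.
Take 2200 from Supplier 1 at 3.0 — need 3100 more.
Supplier 15 at 4.0: take all 1900 m³ — 1200 still needed.
Supplier S at 17.0: take 1200 of its 2500 — requirement met.
Supplier C, Supplier 22: unused.
Cost = 2200×3.0 + 1900×4.0 + 1200×17.0 = 34600.

34600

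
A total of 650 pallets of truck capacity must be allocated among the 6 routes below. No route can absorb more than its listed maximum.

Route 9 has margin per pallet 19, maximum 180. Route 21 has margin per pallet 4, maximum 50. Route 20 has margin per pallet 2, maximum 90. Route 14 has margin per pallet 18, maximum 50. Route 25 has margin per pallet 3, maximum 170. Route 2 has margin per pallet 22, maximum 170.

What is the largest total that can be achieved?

8830

Order the routes by margin per pallet: Route 2 22 > Route 9 19 > Route 14 18 > Route 21 4 > Route 25 3 > Route 20 2.
Give Route 2 170 to hit its cap of 170 — 480 left.
Route 9 takes 180 to reach its cap of 180 — 300 left.
Route 14 takes 50 to reach its cap of 50 — 250 left.
Route 21: +50 to 50 (cap) — 200 left.
Give Route 25 170 to hit its cap of 170 — 30 left.
Route 20 has room for 90 but only 30 remain, so it gets 30.
Total = 19×180 + 4×50 + 2×30 + 18×50 + 3×170 + 22×170 = 8830.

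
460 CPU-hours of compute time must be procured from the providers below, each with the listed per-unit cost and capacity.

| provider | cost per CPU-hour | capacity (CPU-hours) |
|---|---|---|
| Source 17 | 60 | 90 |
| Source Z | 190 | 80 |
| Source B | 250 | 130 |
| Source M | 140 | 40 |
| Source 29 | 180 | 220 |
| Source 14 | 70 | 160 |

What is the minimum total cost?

52800

Cheapest first:
Take 90 from Source 17 at 60 → need 370 more.
Source 14 at 70: take all 160 CPU-hours → 210 still needed.
Source M at 140: take all 40 CPU-hours → 170 still needed.
Take 170 from Source 29 at 180 to finish.
Source Z, Source B: unused.
Cost = 90×60 + 160×70 + 40×140 + 170×180 = 52800.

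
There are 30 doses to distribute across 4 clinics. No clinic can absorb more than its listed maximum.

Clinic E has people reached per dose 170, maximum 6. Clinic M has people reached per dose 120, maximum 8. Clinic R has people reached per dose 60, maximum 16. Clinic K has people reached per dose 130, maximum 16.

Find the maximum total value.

Order the clinics by people reached per dose: Clinic E 170 > Clinic K 130 > Clinic M 120 > Clinic R 60.
Give Clinic E 6 to hit its cap of 6 — 24 left.
Give Clinic K 16 to hit its cap of 16 — 8 left.
Clinic M: +8 to 8 (cap) — 0 left.
Total = 170×6 + 120×8 + 130×16 = 4060.

4060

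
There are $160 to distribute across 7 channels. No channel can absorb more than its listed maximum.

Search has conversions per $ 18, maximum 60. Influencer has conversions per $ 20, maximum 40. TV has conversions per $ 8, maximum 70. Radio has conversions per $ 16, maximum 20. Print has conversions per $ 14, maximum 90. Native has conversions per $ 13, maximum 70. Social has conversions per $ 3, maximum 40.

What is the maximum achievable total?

2760

Rank by conversions per $: Influencer 20 > Search 18 > Radio 16 > Print 14 > Native 13 > TV 8 > Social 3.
Influencer: +40 to 40 (cap) ; 120 left.
Search takes 60 to reach its cap of 60 ; 60 left.
Give Radio 20 to hit its cap of 20 ; 40 left.
Print: +40 (room for 90) → 40. Pool exhausted.
Total = 18×60 + 20×40 + 16×20 + 14×40 = 2760.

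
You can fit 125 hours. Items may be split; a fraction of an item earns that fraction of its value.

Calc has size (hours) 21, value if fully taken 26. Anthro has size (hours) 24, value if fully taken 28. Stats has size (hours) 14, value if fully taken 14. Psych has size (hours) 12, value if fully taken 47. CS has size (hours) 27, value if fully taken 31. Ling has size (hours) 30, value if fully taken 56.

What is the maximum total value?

Rank by value-to-size ratio: Psych 47/12≈3.92, Ling 56/30≈1.87, Calc 26/21≈1.24, Anthro 28/24≈1.17, CS 31/27≈1.15, Stats 14/14≈1.
Take all of Psych (12 hours, value 47) → 113 hours left.
Ling: take in full, 30 hours for value 56 → 83 left.
Take all of Calc (21 hours, value 26) → 62 hours left.
Anthro: take in full, 24 hours for value 28 → 38 left.
All 27 hours of CS fit (value 31) → 11 remain.
Fill the last 11 hours with part of Stats: 11/14 of it earns 11.
Total value = 199.

199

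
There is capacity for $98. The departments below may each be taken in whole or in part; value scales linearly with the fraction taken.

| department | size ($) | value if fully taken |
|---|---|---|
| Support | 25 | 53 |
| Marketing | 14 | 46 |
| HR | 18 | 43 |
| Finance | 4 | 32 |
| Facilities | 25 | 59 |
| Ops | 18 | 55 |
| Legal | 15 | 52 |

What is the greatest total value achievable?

Sort by value density: Finance 32/4≈8, Legal 52/15≈3.47, Marketing 46/14≈3.29, Ops 55/18≈3.06, HR 43/18≈2.39, Facilities 59/25≈2.36, Support 53/25≈2.12.
All 4 $ of Finance fit (value 32) — 94 remain.
Take all of Legal (15 $, value 52) — 79 $ left.
All 14 $ of Marketing fit (value 46) — 65 remain.
All 18 $ of Ops fit (value 55) — 47 remain.
HR: take in full, 18 $ for value 43 — 29 left.
Take all of Facilities (25 $, value 59) — 4 $ left.
Fill the last 4 $ with part of Support: 4/25 of it earns 8.48.
Total value = 295.48.

295.48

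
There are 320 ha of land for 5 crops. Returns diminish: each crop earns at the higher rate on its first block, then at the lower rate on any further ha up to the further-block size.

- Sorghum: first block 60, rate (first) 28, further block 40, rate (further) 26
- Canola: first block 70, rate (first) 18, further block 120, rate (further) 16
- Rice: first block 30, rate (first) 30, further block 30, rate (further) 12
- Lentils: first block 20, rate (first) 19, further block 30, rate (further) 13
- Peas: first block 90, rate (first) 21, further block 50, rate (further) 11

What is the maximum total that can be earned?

7310

Rank every tier by rate: Rice/T1 30 > Sorghum/T1 28 > Sorghum/T2 26 > Peas/T1 21 > Lentils/T1 19 > Canola/T1 18 > Canola/T2 16 > Lentils/T2 13 > Rice/T2 12 > Peas/T2 11.
Fill Rice T1 block (30 at 30) → 290 left.
Sorghum/T1 (28): +60 → 230 left.
Sorghum/T2 (26): +40 → 190 left.
Peas/T1 (21): +90 → 100 left.
Fill Lentils T1 block (20 at 19) → 80 left.
Fill Canola T1 block (70 at 18) → 10 left.
10 remain; put them into Canola T2 at 16.
Total = 30×30 + 28×60 + 26×40 + 21×90 + 19×20 + 18×70 + 16×10 = 7310.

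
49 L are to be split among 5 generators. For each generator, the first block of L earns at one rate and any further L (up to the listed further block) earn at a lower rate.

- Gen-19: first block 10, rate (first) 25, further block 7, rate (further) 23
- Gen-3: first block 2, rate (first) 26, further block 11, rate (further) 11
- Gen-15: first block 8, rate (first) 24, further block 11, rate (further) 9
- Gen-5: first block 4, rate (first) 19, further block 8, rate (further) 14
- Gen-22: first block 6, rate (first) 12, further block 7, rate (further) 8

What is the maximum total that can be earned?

Rank every tier by rate: Gen-3/T1 26 > Gen-19/T1 25 > Gen-15/T1 24 > Gen-19/T2 23 > Gen-5/T1 19 > Gen-5/T2 14 > Gen-22/T1 12 > Gen-3/T2 11 > Gen-15/T2 9 > Gen-22/T2 8.
Fill Gen-3 T1 block (2 at 26) — 47 left.
Gen-19/T1 (25): +10 — 37 left.
Gen-15/T1 (24): +8 — 29 left.
Gen-19 T2 at 23: fill all 7 — 22 left.
Fill Gen-5 T1 block (4 at 19) — 18 left.
Fill Gen-5 T2 block (8 at 14) — 10 left.
Fill Gen-22 T1 block (6 at 12) — 4 left.
4 remain; put them into Gen-3 T2 at 11.
Total = 26×2 + 25×10 + 24×8 + 23×7 + 19×4 + 14×8 + 12×6 + 11×4 = 959.

959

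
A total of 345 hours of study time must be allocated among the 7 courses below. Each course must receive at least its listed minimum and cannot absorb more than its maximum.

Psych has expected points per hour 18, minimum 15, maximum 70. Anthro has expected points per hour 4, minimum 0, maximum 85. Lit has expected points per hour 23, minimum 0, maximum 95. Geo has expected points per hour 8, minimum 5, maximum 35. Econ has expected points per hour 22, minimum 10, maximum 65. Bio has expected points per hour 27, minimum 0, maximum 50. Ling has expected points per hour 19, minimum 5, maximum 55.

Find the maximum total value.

7350

Meeting every minimum uses 15+0+0+5+10+0+5 = 35 hours, leaving 310.
Rank by expected points per hour: Bio 27 > Lit 23 > Econ 22 > Ling 19 > Psych 18 > Geo 8 > Anthro 4.
Bio: +50 to 50 (cap) ; 260 left.
Lit takes 95 more to reach its cap of 95 ; 165 left.
Econ takes 55 more to reach its cap of 65 ; 110 left.
Give Ling 50 more to hit its cap of 55 ; 60 left.
Psych: +55 to 70 (cap) ; 5 left.
Geo: +5 (room for 30) → 10. Pool exhausted.
Total = 18×70 + 23×95 + 8×10 + 22×65 + 27×50 + 19×55 = 7350.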